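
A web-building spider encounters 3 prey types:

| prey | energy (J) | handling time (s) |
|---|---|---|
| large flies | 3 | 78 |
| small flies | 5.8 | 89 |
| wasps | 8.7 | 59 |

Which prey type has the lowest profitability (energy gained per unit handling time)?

In descending order of E/h:
wasps: 8.7/59 = 0.147 J/s
small flies: 5.8/89 = 0.0652 J/s
large flies: 3/78 = 0.0385 J/s

large flies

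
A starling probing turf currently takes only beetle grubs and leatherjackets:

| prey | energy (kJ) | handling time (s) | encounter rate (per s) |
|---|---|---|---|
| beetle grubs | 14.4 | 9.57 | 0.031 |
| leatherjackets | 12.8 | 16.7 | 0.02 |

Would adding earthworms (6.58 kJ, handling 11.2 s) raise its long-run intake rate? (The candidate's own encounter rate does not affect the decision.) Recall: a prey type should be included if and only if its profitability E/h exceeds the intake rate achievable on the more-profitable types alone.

Yes

Intake rate on the current diet: R = (0.031×14.4 + 0.02×12.8) / (1 + 0.031×9.57 + 0.02×16.7) = 0.7024/1.631 = 0.4307 kJ/s.
earthworms: E/h = 6.58/11.2 = 0.5875 kJ/s.
Since 0.5875 > R, including earthworms increases the long-run rate.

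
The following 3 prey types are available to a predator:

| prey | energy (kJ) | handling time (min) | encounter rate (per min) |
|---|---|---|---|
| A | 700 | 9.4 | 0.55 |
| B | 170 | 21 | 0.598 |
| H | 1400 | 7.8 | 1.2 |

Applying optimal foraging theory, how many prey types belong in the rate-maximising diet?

Profitabilities (E/h, kJ/min): H 179, A 74.5, B 8.1. Add prey in this order while the next type's profitability exceeds the intake rate on those already taken.
Rate on top 1: 162.2. A: 74.5 < 162.2 → exclude; stop.
Optimal diet: H — 1 of 3 types.

1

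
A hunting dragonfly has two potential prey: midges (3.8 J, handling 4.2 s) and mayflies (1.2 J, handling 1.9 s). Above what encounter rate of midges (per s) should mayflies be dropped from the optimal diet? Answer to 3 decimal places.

0.550 per s

At the threshold, the rate on midges alone equals the profitability of mayflies: λ·3.8/(1 + λ·4.2) = 1.2/1.9 = 0.6316.
Rearranging, λ(3.8 − 0.6316×4.2) = 0.6316, so λ = 0.6316/1.147 = 0.5505 per s.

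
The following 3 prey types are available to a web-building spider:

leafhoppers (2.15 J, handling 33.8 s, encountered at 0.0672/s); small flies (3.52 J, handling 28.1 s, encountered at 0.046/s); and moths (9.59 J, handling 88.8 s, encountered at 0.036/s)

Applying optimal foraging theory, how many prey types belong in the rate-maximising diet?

E/h in descending order: small flies 0.125, moths 0.108, leafhoppers 0.0636 J/s. The optimal diet is the largest prefix of this list for which every included type satisfies E_i/h_i > R on the types above it.
Rate on top 1: 0.07063. moths: 0.108 > 0.07063 → include.
Rate on top 2: 0.09239. leafhoppers: 0.0636 < 0.09239 → exclude; stop.
Optimal diet: small flies, moths — 2 of 3 types.

2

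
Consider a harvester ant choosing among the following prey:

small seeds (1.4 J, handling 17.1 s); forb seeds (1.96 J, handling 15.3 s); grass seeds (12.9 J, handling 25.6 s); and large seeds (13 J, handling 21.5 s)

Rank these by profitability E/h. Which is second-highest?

grass seeds

Profitability E/h (J/s): small seeds = 1.4/17.1 = 0.0819, forb seeds = 1.96/15.3 = 0.128, grass seeds = 12.9/25.6 = 0.504, large seeds = 13/21.5 = 0.605.
Ranked: large seeds > grass seeds > forb seeds > small seeds.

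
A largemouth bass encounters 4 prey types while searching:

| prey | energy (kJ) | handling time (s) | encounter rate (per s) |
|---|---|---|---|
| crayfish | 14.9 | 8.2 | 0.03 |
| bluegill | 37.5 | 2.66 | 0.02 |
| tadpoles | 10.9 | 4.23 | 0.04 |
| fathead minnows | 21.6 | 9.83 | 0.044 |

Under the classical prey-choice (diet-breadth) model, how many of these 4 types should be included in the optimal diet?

E/h in descending order: bluegill 14.1, tadpoles 2.58, fathead minnows 2.2, crayfish 1.82 kJ/s. The optimal diet is the largest prefix of this list for which every included type satisfies E_i/h_i > R on the types above it.
Rate on top 1: 0.7121. tadpoles: 2.58 > 0.7121 → include.
Rate on top 2: 0.9702. fathead minnows: 2.2 > 0.9702 → include.
Rate on top 3: 1.291. crayfish: 1.82 > 1.291 → include.
Optimal diet: bluegill, tadpoles, fathead minnows, crayfish — 4 of 4 types.

4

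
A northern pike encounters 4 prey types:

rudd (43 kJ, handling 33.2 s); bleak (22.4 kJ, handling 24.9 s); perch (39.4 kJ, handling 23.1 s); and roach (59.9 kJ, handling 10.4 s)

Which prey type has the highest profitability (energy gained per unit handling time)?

roach

Profitability E/h (kJ/s): rudd = 43/33.2 = 1.3, bleak = 22.4/24.9 = 0.9, perch = 39.4/23.1 = 1.71, roach = 59.9/10.4 = 5.76.
Ranked: roach > perch > rudd > bleak.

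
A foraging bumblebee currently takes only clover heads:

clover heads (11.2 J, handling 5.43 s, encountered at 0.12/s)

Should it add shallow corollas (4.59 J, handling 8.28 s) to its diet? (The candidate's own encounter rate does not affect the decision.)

Current rate: (0.12×11.2)/(1 + 0.12×5.43) = 0.8138 J/s.
shallow corollas: E/h = 4.59/8.28 = 0.5543 J/s.
0.5543 < 0.8138, so adding shallow corollas would lower the average — exclude it.

No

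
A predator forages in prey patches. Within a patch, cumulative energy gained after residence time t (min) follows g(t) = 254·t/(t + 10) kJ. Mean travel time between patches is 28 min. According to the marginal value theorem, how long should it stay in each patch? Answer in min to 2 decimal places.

Optimal t* satisfies g'(t*) = g(t*)/(T + t*).
g'(t) = 254·10/(t + 10)². Setting 254·10/(t+10)² = 254t/[(t+10)(28+t)] gives 10(28+t) = t(t+10), so t² = 10×28 = 280.
t* = √280 = 16.73 min.

16.73 min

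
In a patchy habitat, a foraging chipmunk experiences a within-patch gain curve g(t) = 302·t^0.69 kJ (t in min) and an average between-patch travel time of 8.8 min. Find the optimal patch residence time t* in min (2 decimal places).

Optimal t* satisfies g'(t*) = g(t*)/(T + t*).
g'(t) = 0.69·302·t^-0.31. Setting 0.69·302·t^-0.31 = 302·t^0.69/(8.8+t) gives 0.69(8.8+t) = t, so 0.31·t = 0.69×8.8.
t* = 0.69×8.8/0.31 = 19.59 min.

19.59 min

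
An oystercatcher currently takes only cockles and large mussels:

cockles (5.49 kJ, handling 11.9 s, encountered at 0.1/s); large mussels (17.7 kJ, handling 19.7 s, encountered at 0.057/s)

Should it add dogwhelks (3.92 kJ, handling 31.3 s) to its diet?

Intake rate on the current diet: R = (0.1×5.49 + 0.057×17.7) / (1 + 0.1×11.9 + 0.057×19.7) = 1.558/3.313 = 0.4703 kJ/s.
dogwhelks: E/h = 3.92/31.3 = 0.1252 kJ/s.
Since 0.1252 < R, time spent handling dogwhelks is better spent searching.

No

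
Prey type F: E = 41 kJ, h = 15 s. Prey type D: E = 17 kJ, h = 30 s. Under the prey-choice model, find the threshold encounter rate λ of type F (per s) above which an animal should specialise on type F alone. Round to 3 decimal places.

The zero-one rule: include type D iff E₂/h₂ > λE₁/(1+λh₁). Equality gives the switch point.
λE₁h₂ = E₂ + λE₂h₁ ⇒ λ = E₂/(E₁h₂ − E₂h₁) = 17/(1230 − 255) = 0.01744 per s.

0.017 per s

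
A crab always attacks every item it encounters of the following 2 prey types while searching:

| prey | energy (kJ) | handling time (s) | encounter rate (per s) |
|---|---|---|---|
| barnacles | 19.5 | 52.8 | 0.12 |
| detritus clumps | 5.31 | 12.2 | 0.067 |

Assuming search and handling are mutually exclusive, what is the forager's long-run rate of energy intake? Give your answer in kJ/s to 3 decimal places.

0.331 kJ/s

R = (0.12×19.5 + 0.067×5.31) / (1 + 0.12×52.8 + 0.067×12.2) = 2.696/8.153 = 0.3306 kJ/s.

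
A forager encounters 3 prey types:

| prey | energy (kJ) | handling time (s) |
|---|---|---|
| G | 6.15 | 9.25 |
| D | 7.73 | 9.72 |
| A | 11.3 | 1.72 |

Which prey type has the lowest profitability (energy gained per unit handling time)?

G

Profitability E/h (kJ/s): G = 6.15/9.25 = 0.665, D = 7.73/9.72 = 0.795, A = 11.3/1.72 = 6.57.
Ranked: A > D > G.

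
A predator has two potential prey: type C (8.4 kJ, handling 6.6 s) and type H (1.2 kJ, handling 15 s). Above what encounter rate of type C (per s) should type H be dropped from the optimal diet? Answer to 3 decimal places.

The zero-one rule: include type H iff E₂/h₂ > λE₁/(1+λh₁). Equality gives the switch point.
λE₁h₂ = E₂ + λE₂h₁ ⇒ λ = E₂/(E₁h₂ − E₂h₁) = 1.2/(126 − 7.92) = 0.01016 per s.

0.010 per s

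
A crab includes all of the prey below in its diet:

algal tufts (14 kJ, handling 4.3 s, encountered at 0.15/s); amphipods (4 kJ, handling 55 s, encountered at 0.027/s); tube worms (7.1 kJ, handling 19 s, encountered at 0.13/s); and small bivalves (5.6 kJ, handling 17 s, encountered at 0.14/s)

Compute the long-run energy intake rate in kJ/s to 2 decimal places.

Energy encountered per unit search time: 0.15×14 + 0.027×4 + 0.13×7.1 + 0.14×5.6 = 3.915 kJ/s.
Handling time per unit search time: 0.15×4.3 + 0.027×55 + 0.13×19 + 0.14×17 = 6.98.
Rate = 3.915/(1 + 6.98) = 0.4906 kJ/s.

0.49 kJ/s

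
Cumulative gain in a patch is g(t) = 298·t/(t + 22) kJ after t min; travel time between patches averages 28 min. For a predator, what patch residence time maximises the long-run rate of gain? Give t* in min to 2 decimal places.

By the marginal value theorem, leave when the instantaneous gain rate g'(t) equals the habitat-wide average g(t)/(T + t).
g'(t) = 298·22/(t + 22)². Setting 298·22/(t+22)² = 298t/[(t+22)(28+t)] gives 22(28+t) = t(t+22), so t² = 22×28 = 616.
t* = √616 = 24.82 min.

24.82 min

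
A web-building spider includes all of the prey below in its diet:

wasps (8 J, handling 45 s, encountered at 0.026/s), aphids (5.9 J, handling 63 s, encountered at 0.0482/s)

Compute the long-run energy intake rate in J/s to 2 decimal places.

Energy encountered per unit search time: 0.026×8 + 0.0482×5.9 = 0.4924 J/s.
Handling time per unit search time: 0.026×45 + 0.0482×63 = 4.207.
Rate = 0.4924/(1 + 4.207) = 0.09457 J/s.

0.09 J/s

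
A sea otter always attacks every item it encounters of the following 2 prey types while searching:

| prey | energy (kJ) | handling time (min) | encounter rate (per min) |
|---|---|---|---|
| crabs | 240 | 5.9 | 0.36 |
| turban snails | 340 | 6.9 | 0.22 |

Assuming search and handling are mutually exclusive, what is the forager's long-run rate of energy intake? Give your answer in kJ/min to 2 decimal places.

34.73 kJ/min

R = (0.36×240 + 0.22×340) / (1 + 0.36×5.9 + 0.22×6.9) = 161.2/4.642 = 34.73 kJ/min.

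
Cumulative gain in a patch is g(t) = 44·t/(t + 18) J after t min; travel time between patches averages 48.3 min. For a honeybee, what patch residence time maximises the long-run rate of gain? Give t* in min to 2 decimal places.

By the marginal value theorem, leave when the instantaneous gain rate g'(t) equals the habitat-wide average g(t)/(T + t).
g'(t) = 44·18/(t + 18)². Setting 44·18/(t+18)² = 44t/[(t+18)(48.3+t)] gives 18(48.3+t) = t(t+18), so t² = 18×48.3 = 869.4.
t* = √869.4 = 29.49 min.

29.49 min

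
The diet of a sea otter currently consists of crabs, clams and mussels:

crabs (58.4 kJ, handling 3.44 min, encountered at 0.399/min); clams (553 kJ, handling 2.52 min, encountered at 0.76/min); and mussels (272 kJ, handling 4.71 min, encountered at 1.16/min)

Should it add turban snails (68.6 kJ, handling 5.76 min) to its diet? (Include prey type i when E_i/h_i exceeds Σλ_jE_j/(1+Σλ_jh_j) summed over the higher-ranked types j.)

Current rate: (0.399×58.4 + 0.76×553 + 1.16×272)/(1 + 0.399×3.44 + 0.76×2.52 + 1.16×4.71) = 77.85 kJ/min.
turban snails: E/h = 68.6/5.76 = 11.91 kJ/min.
Since 11.91 < R, time spent handling turban snails is better spent searching.

No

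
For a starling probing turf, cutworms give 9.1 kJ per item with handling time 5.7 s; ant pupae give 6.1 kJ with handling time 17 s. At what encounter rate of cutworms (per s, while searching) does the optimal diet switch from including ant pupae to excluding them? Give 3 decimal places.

0.051 per s

The zero-one rule: include ant pupae iff E₂/h₂ > λE₁/(1+λh₁). Equality gives the switch point.
λE₁h₂ = E₂ + λE₂h₁ ⇒ λ = E₂/(E₁h₂ − E₂h₁) = 6.1/(154.7 − 34.77) = 0.05086 per s.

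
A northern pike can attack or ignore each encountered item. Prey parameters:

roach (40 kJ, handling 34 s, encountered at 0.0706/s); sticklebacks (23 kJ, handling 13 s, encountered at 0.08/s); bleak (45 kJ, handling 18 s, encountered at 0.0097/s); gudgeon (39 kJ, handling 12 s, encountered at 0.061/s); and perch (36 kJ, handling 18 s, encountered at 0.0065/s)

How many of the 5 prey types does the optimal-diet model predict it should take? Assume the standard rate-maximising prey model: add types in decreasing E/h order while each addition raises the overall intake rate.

4

E/h in descending order: gudgeon 3.25, bleak 2.5, perch 2, sticklebacks 1.77, roach 1.18 kJ/s. The optimal diet is the largest prefix of this list for which every included type satisfies E_i/h_i > R on the types above it.
Rate on top 1: 1.374. bleak: 2.5 > 1.374 → include.
Rate on top 2: 1.477. perch: 2 > 1.477 → include.
Rate on top 3: 1.507. sticklebacks: 1.77 > 1.507 → include.
Rate on top 4: 1.596. roach: 1.18 < 1.596 → exclude; stop.
Optimal diet: gudgeon, bleak, perch, sticklebacks — 4 of 5 types.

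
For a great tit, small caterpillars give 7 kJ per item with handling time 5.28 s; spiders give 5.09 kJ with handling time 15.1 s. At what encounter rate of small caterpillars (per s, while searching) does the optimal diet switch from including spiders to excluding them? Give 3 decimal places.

0.065 per s

The zero-one rule: include spiders iff E₂/h₂ > λE₁/(1+λh₁). Equality gives the switch point.
λE₁h₂ = E₂ + λE₂h₁ ⇒ λ = E₂/(E₁h₂ − E₂h₁) = 5.09/(105.7 − 26.88) = 0.06457 per s.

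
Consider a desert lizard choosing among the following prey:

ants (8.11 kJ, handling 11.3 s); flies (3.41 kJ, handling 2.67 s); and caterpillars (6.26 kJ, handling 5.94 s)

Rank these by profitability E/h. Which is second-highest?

caterpillars

In descending order of E/h:
flies: 3.41/2.67 = 1.28 kJ/s
caterpillars: 6.26/5.94 = 1.05 kJ/s
ants: 8.11/11.3 = 0.718 kJ/s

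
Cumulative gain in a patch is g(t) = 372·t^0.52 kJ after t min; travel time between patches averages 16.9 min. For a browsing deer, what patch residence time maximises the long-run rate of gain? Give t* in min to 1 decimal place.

18.3 min

Maximise g(t)/(T+t): set derivative to zero → g'(t)(T+t) = g(t).
g'(t) = 0.52·372·t^-0.48. Setting 0.52·372·t^-0.48 = 372·t^0.52/(16.9+t) gives 0.52(16.9+t) = t, so 0.48·t = 0.52×16.9.
t* = 0.52×16.9/0.48 = 18.31 min.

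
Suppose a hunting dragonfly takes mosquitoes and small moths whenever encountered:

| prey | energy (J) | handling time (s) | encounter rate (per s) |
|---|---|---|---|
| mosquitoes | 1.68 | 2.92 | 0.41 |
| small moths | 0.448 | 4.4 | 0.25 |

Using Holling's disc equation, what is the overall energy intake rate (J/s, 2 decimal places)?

R = Σλ_iE_i / (1 + Σλ_ih_i)
Numerator: 0.41×1.68 + 0.25×0.448 = 0.8008
Denominator: 1 + 0.41×2.92 + 0.25×4.4 = 3.297
R = 0.8008/3.297 = 0.2429 J/s

0.24 J/s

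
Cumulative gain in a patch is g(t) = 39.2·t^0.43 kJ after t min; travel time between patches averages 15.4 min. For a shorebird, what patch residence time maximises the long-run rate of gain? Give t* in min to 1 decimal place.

11.6 min

By the marginal value theorem, leave when the instantaneous gain rate g'(t) equals the habitat-wide average g(t)/(T + t).
g'(t) = 0.43·39.2·t^-0.57. Setting 0.43·39.2·t^-0.57 = 39.2·t^0.43/(15.4+t) gives 0.43(15.4+t) = t, so 0.57·t = 0.43×15.4.
t* = 0.43×15.4/0.57 = 11.62 min.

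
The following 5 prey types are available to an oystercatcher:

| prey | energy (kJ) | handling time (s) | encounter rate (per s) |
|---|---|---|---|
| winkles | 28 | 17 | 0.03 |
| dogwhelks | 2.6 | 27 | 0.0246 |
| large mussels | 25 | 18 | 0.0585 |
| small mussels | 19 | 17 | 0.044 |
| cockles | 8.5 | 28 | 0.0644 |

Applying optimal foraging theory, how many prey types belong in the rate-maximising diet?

3

Profitabilities (E/h, kJ/s): winkles 1.65, large mussels 1.39, small mussels 1.12, cockles 0.304, dogwhelks 0.0963. Add prey in this order while the next type's profitability exceeds the intake rate on those already taken.
Rate on top 1: 0.5563. large mussels: 1.39 > 0.5563 → include.
Rate on top 2: 0.8984. small mussels: 1.12 > 0.8984 → include.
Rate on top 3: 0.9479. cockles: 0.304 < 0.9479 → exclude; stop.
Optimal diet: winkles, large mussels, small mussels — 3 of 5 types.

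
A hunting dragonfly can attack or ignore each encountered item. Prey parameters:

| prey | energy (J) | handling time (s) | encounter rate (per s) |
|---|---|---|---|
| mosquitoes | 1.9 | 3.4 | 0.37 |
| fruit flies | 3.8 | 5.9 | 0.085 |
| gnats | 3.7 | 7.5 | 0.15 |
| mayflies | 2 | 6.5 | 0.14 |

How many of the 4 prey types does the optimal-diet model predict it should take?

Rank by E/h (J/s): fruit flies 0.644, mosquitoes 0.559, gnats 0.493, mayflies 0.308. Include each in turn until the next type's E/h falls below the running intake rate.
Rate on top 1: 0.2151. mosquitoes: 0.559 > 0.2151 → include.
Rate on top 2: 0.3718. gnats: 0.493 > 0.3718 → include.
Rate on top 3: 0.407. mayflies: 0.308 < 0.407 → exclude; stop.
Optimal diet: fruit flies, mosquitoes, gnats — 3 of 4 types.

3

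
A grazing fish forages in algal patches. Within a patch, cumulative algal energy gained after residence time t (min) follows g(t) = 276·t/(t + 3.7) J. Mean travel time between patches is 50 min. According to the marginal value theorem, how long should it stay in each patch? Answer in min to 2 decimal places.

By the marginal value theorem, leave when the instantaneous gain rate g'(t) equals the habitat-wide average g(t)/(T + t).
g'(t) = 276·3.7/(t + 3.7)². Setting 276·3.7/(t+3.7)² = 276t/[(t+3.7)(50+t)] gives 3.7(50+t) = t(t+3.7), so t² = 3.7×50 = 185.
t* = √185 = 13.6 min.

13.60 min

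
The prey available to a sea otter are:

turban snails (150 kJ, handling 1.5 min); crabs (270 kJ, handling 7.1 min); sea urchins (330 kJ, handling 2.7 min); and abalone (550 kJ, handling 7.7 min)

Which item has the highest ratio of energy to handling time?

In descending order of E/h:
sea urchins: 330/2.7 = 122 kJ/min
turban snails: 150/1.5 = 100 kJ/min
abalone: 550/7.7 = 71.4 kJ/min
crabs: 270/7.1 = 38 kJ/min

sea urchins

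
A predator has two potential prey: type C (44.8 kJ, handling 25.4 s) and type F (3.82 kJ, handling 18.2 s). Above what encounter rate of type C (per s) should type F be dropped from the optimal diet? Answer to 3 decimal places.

0.005 per s

The zero-one rule: include type F iff E₂/h₂ > λE₁/(1+λh₁). Equality gives the switch point.
λE₁h₂ = E₂ + λE₂h₁ ⇒ λ = E₂/(E₁h₂ − E₂h₁) = 3.82/(815.4 − 97.03) = 0.005318 per s.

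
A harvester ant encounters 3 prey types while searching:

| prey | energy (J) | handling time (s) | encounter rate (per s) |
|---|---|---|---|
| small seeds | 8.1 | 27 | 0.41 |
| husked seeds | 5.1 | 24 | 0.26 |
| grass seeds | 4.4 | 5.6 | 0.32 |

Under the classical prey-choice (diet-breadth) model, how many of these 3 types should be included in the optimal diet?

Profitabilities (E/h, J/s): grass seeds 0.786, small seeds 0.3, husked seeds 0.212. Add prey in this order while the next type's profitability exceeds the intake rate on those already taken.
Rate on top 1: 0.5043. small seeds: 0.3 < 0.5043 → exclude; stop.
Optimal diet: grass seeds — 1 of 3 types.

1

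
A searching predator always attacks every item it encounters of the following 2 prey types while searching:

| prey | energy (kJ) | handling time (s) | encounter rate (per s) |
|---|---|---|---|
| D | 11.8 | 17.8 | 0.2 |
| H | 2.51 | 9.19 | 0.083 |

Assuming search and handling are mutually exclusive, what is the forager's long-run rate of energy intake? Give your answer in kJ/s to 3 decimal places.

R = (0.2×11.8 + 0.083×2.51) / (1 + 0.2×17.8 + 0.083×9.19) = 2.568/5.323 = 0.4825 kJ/s.

0.483 kJ/s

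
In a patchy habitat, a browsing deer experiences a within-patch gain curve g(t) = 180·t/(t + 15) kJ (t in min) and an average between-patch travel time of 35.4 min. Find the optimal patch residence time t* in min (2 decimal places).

23.04 min

Optimal t* satisfies g'(t*) = g(t*)/(T + t*).
g'(t) = 180·15/(t + 15)². Setting 180·15/(t+15)² = 180t/[(t+15)(35.4+t)] gives 15(35.4+t) = t(t+15), so t² = 15×35.4 = 531.
t* = √531 = 23.04 min.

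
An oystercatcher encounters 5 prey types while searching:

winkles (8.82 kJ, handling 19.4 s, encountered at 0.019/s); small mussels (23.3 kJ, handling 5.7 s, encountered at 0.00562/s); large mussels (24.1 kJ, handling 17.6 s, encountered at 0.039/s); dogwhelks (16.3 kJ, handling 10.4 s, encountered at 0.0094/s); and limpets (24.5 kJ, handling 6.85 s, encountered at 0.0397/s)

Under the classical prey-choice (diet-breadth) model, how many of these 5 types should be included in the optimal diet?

Profitabilities (E/h, kJ/s): small mussels 4.09, limpets 3.58, dogwhelks 1.57, large mussels 1.37, winkles 0.455. Add prey in this order while the next type's profitability exceeds the intake rate on those already taken.
Rate on top 1: 0.1269. limpets: 3.58 > 0.1269 → include.
Rate on top 2: 0.8463. dogwhelks: 1.57 > 0.8463 → include.
Rate on top 3: 0.8966. large mussels: 1.37 > 0.8966 → include.
Rate on top 4: 1.052. winkles: 0.455 < 1.052 → exclude; stop.
Optimal diet: small mussels, limpets, dogwhelks, large mussels — 4 of 5 types.

4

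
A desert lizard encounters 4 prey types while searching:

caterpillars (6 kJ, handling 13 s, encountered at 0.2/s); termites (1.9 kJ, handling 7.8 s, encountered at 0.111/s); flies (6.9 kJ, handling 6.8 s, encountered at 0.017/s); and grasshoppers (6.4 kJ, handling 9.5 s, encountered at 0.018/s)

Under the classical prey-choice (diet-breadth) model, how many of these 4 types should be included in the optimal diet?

3

E/h in descending order: flies 1.01, grasshoppers 0.674, caterpillars 0.462, termites 0.244 kJ/s. The optimal diet is the largest prefix of this list for which every included type satisfies E_i/h_i > R on the types above it.
Rate on top 1: 0.1051. grasshoppers: 0.674 > 0.1051 → include.
Rate on top 2: 0.1807. caterpillars: 0.462 > 0.1807 → include.
Rate on top 3: 0.3686. termites: 0.244 < 0.3686 → exclude; stop.
Optimal diet: flies, grasshoppers, caterpillars — 3 of 4 types.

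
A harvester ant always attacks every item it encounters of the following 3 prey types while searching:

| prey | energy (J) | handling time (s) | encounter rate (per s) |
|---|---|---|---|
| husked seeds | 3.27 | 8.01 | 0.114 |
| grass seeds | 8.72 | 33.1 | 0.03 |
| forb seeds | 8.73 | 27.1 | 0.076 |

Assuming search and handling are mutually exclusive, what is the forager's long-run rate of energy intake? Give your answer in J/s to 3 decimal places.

Energy encountered per unit search time: 0.114×3.27 + 0.03×8.72 + 0.076×8.73 = 1.298 J/s.
Handling time per unit search time: 0.114×8.01 + 0.03×33.1 + 0.076×27.1 = 3.966.
Rate = 1.298/(1 + 3.966) = 0.2614 J/s.

0.261 J/s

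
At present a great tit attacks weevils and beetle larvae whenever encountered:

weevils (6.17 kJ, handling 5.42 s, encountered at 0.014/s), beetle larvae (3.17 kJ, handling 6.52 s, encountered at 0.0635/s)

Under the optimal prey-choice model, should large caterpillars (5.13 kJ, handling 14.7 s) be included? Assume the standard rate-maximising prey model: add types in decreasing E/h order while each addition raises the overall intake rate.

Intake rate on the current diet: R = (0.014×6.17 + 0.0635×3.17) / (1 + 0.014×5.42 + 0.0635×6.52) = 0.2877/1.49 = 0.1931 kJ/s.
Profitability of large caterpillars: 5.13/14.7 = 0.349 kJ/s.
0.349 > 0.1931, so adding large caterpillars raises the average — include it.

Yes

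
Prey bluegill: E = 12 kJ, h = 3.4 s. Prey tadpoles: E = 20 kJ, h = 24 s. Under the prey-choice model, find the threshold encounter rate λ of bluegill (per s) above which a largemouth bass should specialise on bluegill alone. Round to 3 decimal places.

0.091 per s

The zero-one rule: include tadpoles iff E₂/h₂ > λE₁/(1+λh₁). Equality gives the switch point.
λE₁h₂ = E₂ + λE₂h₁ ⇒ λ = E₂/(E₁h₂ − E₂h₁) = 20/(288 − 68) = 0.09091 per s.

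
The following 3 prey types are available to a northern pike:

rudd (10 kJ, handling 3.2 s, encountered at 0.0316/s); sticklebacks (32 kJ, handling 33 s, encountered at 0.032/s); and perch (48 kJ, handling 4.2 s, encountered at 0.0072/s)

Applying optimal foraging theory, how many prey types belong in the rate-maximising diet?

Profitabilities (E/h, kJ/s): perch 11.4, rudd 3.12, sticklebacks 0.97. Add prey in this order while the next type's profitability exceeds the intake rate on those already taken.
Rate on top 1: 0.3355. rudd: 3.12 > 0.3355 → include.
Rate on top 2: 0.5848. sticklebacks: 0.97 > 0.5848 → include.
Optimal diet: perch, rudd, sticklebacks — 3 of 3 types.

3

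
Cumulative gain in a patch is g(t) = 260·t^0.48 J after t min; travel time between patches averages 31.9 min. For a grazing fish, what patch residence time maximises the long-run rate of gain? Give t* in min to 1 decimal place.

29.4 min

Maximise g(t)/(T+t): set derivative to zero → g'(t)(T+t) = g(t).
g'(t) = 0.48·260·t^-0.52. Setting 0.48·260·t^-0.52 = 260·t^0.48/(31.9+t) gives 0.48(31.9+t) = t, so 0.52·t = 0.48×31.9.
t* = 0.48×31.9/0.52 = 29.45 min.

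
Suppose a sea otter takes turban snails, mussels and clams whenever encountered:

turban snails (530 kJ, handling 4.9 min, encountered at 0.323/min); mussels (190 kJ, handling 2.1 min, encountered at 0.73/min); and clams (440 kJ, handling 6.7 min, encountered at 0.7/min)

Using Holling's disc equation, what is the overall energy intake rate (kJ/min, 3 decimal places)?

R = (0.323×530 + 0.73×190 + 0.7×440) / (1 + 0.323×4.9 + 0.73×2.1 + 0.7×6.7) = 617.9/8.806 = 70.17 kJ/min.

70.169 kJ/min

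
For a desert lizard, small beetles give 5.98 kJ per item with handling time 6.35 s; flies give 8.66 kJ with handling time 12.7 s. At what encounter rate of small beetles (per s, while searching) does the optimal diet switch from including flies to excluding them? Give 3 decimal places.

0.413 per s

Drop flies once their profitability E₂/h₂ falls below the rate achievable on small beetles alone: E₂/h₂ = λE₁/(1 + λh₁).
Solve for λ: λE₁h₂ = E₂(1 + λh₁) → λ(E₁h₂ − E₂h₁) = E₂ → λ = E₂/(E₁h₂ − E₂h₁).
λ = 8.66/(5.98×12.7 − 8.66×6.35) = 8.66/20.95 = 0.4133 per s.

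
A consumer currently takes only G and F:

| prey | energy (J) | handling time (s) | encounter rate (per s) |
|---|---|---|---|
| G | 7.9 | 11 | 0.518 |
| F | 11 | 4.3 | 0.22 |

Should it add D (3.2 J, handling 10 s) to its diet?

On G and F alone, R = ΣλE/(1+Σλh) = 6.512/7.644 = 0.8519 J/s.
Profitability of D: 3.2/10 = 0.32 J/s.
0.32 < 0.8519, so adding D would lower the average — exclude it.

No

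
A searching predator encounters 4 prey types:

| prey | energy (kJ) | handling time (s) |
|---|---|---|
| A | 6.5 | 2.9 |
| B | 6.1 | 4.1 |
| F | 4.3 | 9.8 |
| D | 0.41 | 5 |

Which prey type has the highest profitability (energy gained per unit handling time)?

Profitability E/h (kJ/s): A = 6.5/2.9 = 2.24, B = 6.1/4.1 = 1.49, F = 4.3/9.8 = 0.439, D = 0.41/5 = 0.082.
Ranked: A > B > F > D.

A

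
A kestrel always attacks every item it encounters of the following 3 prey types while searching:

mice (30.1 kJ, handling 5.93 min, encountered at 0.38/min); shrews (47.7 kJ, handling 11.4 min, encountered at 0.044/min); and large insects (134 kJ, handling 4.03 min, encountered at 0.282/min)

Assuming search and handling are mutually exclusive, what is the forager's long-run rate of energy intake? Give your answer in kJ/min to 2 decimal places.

10.49 kJ/min

Energy encountered per unit search time: 0.38×30.1 + 0.044×47.7 + 0.282×134 = 51.32 kJ/min.
Handling time per unit search time: 0.38×5.93 + 0.044×11.4 + 0.282×4.03 = 3.891.
Rate = 51.32/(1 + 3.891) = 10.49 kJ/min.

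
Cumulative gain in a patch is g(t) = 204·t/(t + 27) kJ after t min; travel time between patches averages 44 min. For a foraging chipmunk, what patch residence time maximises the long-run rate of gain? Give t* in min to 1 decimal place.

By the marginal value theorem, leave when the instantaneous gain rate g'(t) equals the habitat-wide average g(t)/(T + t).
g'(t) = 204·27/(t + 27)². Setting 204·27/(t+27)² = 204t/[(t+27)(44+t)] gives 27(44+t) = t(t+27), so t² = 27×44 = 1188.
t* = √1188 = 34.47 min.

34.5 min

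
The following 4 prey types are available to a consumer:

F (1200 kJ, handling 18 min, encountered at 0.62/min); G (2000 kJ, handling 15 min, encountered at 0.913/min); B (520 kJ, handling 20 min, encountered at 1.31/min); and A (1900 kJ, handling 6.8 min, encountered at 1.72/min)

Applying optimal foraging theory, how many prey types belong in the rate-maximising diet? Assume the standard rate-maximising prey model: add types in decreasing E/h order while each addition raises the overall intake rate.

1

E/h in descending order: A 279, G 133, F 66.7, B 26 kJ/min. The optimal diet is the largest prefix of this list for which every included type satisfies E_i/h_i > R on the types above it.
Rate on top 1: 257.4. G: 133 < 257.4 → exclude; stop.
Optimal diet: A — 1 of 4 types.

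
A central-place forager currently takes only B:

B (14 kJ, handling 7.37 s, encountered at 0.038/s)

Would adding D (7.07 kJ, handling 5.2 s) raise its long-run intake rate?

Yes

Intake rate on the current diet: R = (0.038×14) / (1 + 0.038×7.37) = 0.532/1.28 = 0.4156 kJ/s.
Profitability of D: 7.07/5.2 = 1.36 kJ/s.
1.36 > 0.4156, so adding D raises the average — include it.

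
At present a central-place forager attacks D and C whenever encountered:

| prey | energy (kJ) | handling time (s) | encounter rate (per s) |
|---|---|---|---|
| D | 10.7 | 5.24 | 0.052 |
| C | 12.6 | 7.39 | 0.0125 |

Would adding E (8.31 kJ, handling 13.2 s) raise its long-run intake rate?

Yes

On D and C alone, R = ΣλE/(1+Σλh) = 0.7139/1.365 = 0.5231 kJ/s.
E: E/h = 8.31/13.2 = 0.6295 kJ/s.
Since 0.6295 > R, including E increases the long-run rate.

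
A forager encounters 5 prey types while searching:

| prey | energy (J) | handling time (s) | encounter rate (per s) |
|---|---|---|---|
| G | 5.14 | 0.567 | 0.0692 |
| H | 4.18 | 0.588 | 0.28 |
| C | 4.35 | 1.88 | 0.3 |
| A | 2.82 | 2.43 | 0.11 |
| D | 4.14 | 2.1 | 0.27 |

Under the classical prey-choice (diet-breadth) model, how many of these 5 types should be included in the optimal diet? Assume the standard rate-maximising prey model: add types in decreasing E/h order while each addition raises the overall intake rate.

4

E/h in descending order: G 9.07, H 7.11, C 2.31, D 1.97, A 1.16 J/s. The optimal diet is the largest prefix of this list for which every included type satisfies E_i/h_i > R on the types above it.
Rate on top 1: 0.3423. H: 7.11 > 0.3423 → include.
Rate on top 2: 1.268. C: 2.31 > 1.268 → include.
Rate on top 3: 1.601. D: 1.97 > 1.601 → include.
Rate on top 4: 1.691. A: 1.16 < 1.691 → exclude; stop.
Optimal diet: G, H, C, D — 4 of 5 types.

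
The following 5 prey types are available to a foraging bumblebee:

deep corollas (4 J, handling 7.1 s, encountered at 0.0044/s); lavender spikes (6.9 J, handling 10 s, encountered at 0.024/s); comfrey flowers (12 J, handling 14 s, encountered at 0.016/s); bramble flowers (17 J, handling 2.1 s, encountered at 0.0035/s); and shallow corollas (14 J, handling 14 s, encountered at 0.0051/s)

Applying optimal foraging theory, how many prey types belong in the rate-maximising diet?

5

E/h in descending order: bramble flowers 8.1, shallow corollas 1, comfrey flowers 0.857, lavender spikes 0.69, deep corollas 0.563 J/s. The optimal diet is the largest prefix of this list for which every included type satisfies E_i/h_i > R on the types above it.
Rate on top 1: 0.05907. shallow corollas: 1 > 0.05907 → include.
Rate on top 2: 0.1213. comfrey flowers: 0.857 > 0.1213 → include.
Rate on top 3: 0.2479. lavender spikes: 0.69 > 0.2479 → include.
Rate on top 4: 0.3166. deep corollas: 0.563 > 0.3166 → include.
Optimal diet: bramble flowers, shallow corollas, comfrey flowers, lavender spikes, deep corollas — 5 of 5 types.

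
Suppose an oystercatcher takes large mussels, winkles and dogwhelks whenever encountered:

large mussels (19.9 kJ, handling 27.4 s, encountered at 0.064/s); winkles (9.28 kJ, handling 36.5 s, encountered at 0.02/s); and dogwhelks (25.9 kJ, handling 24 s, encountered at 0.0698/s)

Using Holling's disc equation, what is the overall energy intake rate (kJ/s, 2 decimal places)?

0.63 kJ/s

R = (0.064×19.9 + 0.02×9.28 + 0.0698×25.9) / (1 + 0.064×27.4 + 0.02×36.5 + 0.0698×24) = 3.267/5.159 = 0.6333 kJ/s.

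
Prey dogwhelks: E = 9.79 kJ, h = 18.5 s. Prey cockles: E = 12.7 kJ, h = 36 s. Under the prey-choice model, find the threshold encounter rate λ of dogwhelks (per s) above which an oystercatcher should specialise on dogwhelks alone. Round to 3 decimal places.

0.108 per s

Drop cockles once their profitability E₂/h₂ falls below the rate achievable on dogwhelks alone: E₂/h₂ = λE₁/(1 + λh₁).
Solve for λ: λE₁h₂ = E₂(1 + λh₁) → λ(E₁h₂ − E₂h₁) = E₂ → λ = E₂/(E₁h₂ − E₂h₁).
λ = 12.7/(9.79×36 − 12.7×18.5) = 12.7/117.5 = 0.1081 per s.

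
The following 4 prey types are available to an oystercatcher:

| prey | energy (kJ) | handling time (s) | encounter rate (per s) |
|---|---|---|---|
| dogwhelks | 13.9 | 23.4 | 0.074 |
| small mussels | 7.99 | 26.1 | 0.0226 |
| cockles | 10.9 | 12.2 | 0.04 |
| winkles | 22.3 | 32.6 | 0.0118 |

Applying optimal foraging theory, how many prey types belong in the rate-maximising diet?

3

E/h in descending order: cockles 0.893, winkles 0.684, dogwhelks 0.594, small mussels 0.306 kJ/s. The optimal diet is the largest prefix of this list for which every included type satisfies E_i/h_i > R on the types above it.
Rate on top 1: 0.293. winkles: 0.684 > 0.293 → include.
Rate on top 2: 0.3733. dogwhelks: 0.594 > 0.3733 → include.
Rate on top 3: 0.4794. small mussels: 0.306 < 0.4794 → exclude; stop.
Optimal diet: cockles, winkles, dogwhelks — 3 of 4 types.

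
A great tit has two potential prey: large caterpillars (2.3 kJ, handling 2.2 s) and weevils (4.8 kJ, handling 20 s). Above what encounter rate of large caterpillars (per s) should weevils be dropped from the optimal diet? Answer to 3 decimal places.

At the threshold, the rate on large caterpillars alone equals the profitability of weevils: λ·2.3/(1 + λ·2.2) = 4.8/20 = 0.24.
Rearranging, λ(2.3 − 0.24×2.2) = 0.24, so λ = 0.24/1.772 = 0.1354 per s.

0.135 per s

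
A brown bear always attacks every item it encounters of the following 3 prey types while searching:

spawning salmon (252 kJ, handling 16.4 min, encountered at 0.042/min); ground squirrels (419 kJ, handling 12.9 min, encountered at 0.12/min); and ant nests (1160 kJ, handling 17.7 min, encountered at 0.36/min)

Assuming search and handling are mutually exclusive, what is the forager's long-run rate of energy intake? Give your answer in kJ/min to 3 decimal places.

Energy encountered per unit search time: 0.042×252 + 0.12×419 + 0.36×1160 = 478.5 kJ/min.
Handling time per unit search time: 0.042×16.4 + 0.12×12.9 + 0.36×17.7 = 8.609.
Rate = 478.5/(1 + 8.609) = 49.79 kJ/min.

49.794 kJ/min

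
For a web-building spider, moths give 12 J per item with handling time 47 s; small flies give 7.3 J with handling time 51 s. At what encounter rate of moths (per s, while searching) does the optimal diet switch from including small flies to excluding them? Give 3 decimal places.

0.027 per s

Drop small flies once their profitability E₂/h₂ falls below the rate achievable on moths alone: E₂/h₂ = λE₁/(1 + λh₁).
Solve for λ: λE₁h₂ = E₂(1 + λh₁) → λ(E₁h₂ − E₂h₁) = E₂ → λ = E₂/(E₁h₂ − E₂h₁).
λ = 7.3/(12×51 − 7.3×47) = 7.3/268.9 = 0.02715 per s.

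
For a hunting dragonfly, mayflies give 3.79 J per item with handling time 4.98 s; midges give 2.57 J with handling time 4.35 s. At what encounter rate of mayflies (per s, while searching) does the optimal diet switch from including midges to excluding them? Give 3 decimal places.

0.697 per s

At the threshold, the rate on mayflies alone equals the profitability of midges: λ·3.79/(1 + λ·4.98) = 2.57/4.35 = 0.5908.
Rearranging, λ(3.79 − 0.5908×4.98) = 0.5908, so λ = 0.5908/0.8478 = 0.6969 per s.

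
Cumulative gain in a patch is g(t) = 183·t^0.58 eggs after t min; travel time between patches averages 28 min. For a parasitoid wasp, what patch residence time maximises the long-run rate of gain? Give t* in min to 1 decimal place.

38.7 min

Maximise g(t)/(T+t): set derivative to zero → g'(t)(T+t) = g(t).
g'(t) = 0.58·183·t^-0.42. Setting 0.58·183·t^-0.42 = 183·t^0.58/(28+t) gives 0.58(28+t) = t, so 0.42·t = 0.58×28.
t* = 0.58×28/0.42 = 38.67 min.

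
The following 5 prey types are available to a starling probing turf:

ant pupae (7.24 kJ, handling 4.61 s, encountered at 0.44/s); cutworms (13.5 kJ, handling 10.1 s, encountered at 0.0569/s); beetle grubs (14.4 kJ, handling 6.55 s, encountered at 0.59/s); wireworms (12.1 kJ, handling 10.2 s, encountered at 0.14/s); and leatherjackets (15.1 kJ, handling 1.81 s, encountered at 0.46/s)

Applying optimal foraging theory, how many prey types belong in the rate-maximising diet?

1

Rank by E/h (kJ/s): leatherjackets 8.34, beetle grubs 2.2, ant pupae 1.57, cutworms 1.34, wireworms 1.19. Include each in turn until the next type's E/h falls below the running intake rate.
Rate on top 1: 3.79. beetle grubs: 2.2 < 3.79 → exclude; stop.
Optimal diet: leatherjackets — 1 of 5 types.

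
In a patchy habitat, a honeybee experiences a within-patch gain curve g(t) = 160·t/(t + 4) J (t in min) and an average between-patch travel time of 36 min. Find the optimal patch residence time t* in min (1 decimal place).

Optimal t* satisfies g'(t*) = g(t*)/(T + t*).
g'(t) = 160·4/(t + 4)². Setting 160·4/(t+4)² = 160t/[(t+4)(36+t)] gives 4(36+t) = t(t+4), so t² = 4×36 = 144.
t* = √144 = 12 min.

12.0 min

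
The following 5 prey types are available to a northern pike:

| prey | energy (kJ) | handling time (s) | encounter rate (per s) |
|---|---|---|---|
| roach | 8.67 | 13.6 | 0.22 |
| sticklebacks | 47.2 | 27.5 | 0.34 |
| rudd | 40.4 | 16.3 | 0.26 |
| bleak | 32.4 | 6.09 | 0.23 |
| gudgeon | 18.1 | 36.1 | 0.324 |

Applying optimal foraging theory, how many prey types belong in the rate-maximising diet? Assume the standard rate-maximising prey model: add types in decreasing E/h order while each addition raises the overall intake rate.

Rank by E/h (kJ/s): bleak 5.32, rudd 2.48, sticklebacks 1.72, roach 0.638, gudgeon 0.501. Include each in turn until the next type's E/h falls below the running intake rate.
Rate on top 1: 3.104. rudd: 2.48 < 3.104 → exclude; stop.
Optimal diet: bleak — 1 of 5 types.

1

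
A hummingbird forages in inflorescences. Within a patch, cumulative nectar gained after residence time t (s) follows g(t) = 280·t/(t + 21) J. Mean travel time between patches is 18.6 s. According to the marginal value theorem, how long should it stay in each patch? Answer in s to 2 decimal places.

19.76 s

By the marginal value theorem, leave when the instantaneous gain rate g'(t) equals the habitat-wide average g(t)/(T + t).
g'(t) = 280·21/(t + 21)². Setting 280·21/(t+21)² = 280t/[(t+21)(18.6+t)] gives 21(18.6+t) = t(t+21), so t² = 21×18.6 = 390.6.
t* = √390.6 = 19.76 s.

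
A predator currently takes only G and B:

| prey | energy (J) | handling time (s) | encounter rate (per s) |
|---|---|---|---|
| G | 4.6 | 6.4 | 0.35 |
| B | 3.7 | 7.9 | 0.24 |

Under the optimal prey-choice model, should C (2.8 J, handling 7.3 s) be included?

On G and B alone, R = ΣλE/(1+Σλh) = 2.498/5.136 = 0.4864 J/s.
Profitability of C: 2.8/7.3 = 0.3836 J/s.
Since 0.3836 < R, time spent handling C is better spent searching.

No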